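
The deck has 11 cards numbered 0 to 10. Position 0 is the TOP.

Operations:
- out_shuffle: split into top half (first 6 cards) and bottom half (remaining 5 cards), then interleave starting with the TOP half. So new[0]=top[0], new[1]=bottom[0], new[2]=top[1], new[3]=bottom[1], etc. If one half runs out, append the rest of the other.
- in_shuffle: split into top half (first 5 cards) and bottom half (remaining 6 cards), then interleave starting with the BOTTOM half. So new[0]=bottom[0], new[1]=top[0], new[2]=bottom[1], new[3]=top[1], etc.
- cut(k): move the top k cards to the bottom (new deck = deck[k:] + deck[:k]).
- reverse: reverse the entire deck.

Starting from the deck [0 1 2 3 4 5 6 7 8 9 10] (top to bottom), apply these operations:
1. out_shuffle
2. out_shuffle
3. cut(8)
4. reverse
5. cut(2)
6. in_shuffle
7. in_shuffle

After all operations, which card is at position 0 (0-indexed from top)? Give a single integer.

Answer: 9

Derivation:
After op 1 (out_shuffle): [0 6 1 7 2 8 3 9 4 10 5]
After op 2 (out_shuffle): [0 3 6 9 1 4 7 10 2 5 8]
After op 3 (cut(8)): [2 5 8 0 3 6 9 1 4 7 10]
After op 4 (reverse): [10 7 4 1 9 6 3 0 8 5 2]
After op 5 (cut(2)): [4 1 9 6 3 0 8 5 2 10 7]
After op 6 (in_shuffle): [0 4 8 1 5 9 2 6 10 3 7]
After op 7 (in_shuffle): [9 0 2 4 6 8 10 1 3 5 7]
Position 0: card 9.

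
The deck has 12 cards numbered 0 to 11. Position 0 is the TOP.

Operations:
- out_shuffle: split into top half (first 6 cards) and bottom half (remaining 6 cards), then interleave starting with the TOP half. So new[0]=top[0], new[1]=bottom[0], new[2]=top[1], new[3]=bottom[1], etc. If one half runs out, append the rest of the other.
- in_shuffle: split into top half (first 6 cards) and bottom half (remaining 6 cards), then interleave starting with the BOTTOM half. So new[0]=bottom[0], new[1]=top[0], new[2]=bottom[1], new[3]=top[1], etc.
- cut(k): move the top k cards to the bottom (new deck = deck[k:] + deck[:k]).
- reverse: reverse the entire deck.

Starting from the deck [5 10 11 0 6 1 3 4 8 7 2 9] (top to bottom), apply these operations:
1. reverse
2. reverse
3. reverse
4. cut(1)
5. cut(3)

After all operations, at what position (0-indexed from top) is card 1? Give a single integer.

Answer: 2

Derivation:
After op 1 (reverse): [9 2 7 8 4 3 1 6 0 11 10 5]
After op 2 (reverse): [5 10 11 0 6 1 3 4 8 7 2 9]
After op 3 (reverse): [9 2 7 8 4 3 1 6 0 11 10 5]
After op 4 (cut(1)): [2 7 8 4 3 1 6 0 11 10 5 9]
After op 5 (cut(3)): [4 3 1 6 0 11 10 5 9 2 7 8]
Card 1 is at position 2.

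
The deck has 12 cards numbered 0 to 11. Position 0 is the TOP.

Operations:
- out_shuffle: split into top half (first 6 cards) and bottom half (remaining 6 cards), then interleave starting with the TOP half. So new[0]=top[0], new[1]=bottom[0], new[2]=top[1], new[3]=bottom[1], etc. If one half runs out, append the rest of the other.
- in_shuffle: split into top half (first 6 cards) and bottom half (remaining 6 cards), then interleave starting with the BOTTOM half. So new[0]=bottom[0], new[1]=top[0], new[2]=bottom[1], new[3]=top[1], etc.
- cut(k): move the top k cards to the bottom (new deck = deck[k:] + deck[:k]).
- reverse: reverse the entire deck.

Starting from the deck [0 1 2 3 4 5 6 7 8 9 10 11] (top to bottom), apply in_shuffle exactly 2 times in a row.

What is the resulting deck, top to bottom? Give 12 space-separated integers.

After op 1 (in_shuffle): [6 0 7 1 8 2 9 3 10 4 11 5]
After op 2 (in_shuffle): [9 6 3 0 10 7 4 1 11 8 5 2]

Answer: 9 6 3 0 10 7 4 1 11 8 5 2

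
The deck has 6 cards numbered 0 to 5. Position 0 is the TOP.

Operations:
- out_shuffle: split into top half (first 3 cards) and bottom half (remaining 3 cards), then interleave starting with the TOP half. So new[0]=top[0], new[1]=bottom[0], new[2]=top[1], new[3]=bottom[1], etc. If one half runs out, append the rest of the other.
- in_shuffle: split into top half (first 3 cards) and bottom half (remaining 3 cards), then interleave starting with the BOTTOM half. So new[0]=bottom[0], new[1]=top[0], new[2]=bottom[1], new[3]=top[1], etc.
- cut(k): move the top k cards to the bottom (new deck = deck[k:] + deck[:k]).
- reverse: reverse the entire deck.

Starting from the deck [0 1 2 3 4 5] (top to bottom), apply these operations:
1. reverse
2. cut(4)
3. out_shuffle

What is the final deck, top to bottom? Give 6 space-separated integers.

After op 1 (reverse): [5 4 3 2 1 0]
After op 2 (cut(4)): [1 0 5 4 3 2]
After op 3 (out_shuffle): [1 4 0 3 5 2]

Answer: 1 4 0 3 5 2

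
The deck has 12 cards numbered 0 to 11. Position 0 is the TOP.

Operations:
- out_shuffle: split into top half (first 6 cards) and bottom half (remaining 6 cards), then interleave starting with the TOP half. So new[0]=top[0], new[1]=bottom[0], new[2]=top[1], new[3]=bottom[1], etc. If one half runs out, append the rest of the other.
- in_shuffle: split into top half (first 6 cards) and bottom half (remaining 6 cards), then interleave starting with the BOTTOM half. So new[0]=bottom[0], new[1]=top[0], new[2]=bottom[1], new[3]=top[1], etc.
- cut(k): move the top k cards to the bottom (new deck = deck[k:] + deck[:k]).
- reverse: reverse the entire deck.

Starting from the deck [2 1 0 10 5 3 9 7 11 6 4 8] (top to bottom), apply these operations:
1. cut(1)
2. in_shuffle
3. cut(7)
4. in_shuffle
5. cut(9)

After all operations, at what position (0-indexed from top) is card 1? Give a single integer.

Answer: 3

Derivation:
After op 1 (cut(1)): [1 0 10 5 3 9 7 11 6 4 8 2]
After op 2 (in_shuffle): [7 1 11 0 6 10 4 5 8 3 2 9]
After op 3 (cut(7)): [5 8 3 2 9 7 1 11 0 6 10 4]
After op 4 (in_shuffle): [1 5 11 8 0 3 6 2 10 9 4 7]
After op 5 (cut(9)): [9 4 7 1 5 11 8 0 3 6 2 10]
Card 1 is at position 3.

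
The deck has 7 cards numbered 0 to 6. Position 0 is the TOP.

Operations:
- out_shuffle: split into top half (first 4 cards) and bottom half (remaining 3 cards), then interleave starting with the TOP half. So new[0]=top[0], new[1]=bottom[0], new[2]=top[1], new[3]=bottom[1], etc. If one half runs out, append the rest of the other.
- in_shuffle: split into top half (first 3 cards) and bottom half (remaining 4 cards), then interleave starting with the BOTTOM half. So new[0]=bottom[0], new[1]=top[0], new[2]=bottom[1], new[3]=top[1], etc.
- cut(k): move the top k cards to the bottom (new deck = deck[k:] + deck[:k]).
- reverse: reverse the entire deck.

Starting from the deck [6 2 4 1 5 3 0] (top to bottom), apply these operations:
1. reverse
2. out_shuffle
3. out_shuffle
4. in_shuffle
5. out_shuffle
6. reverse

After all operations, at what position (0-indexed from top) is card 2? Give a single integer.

Answer: 1

Derivation:
After op 1 (reverse): [0 3 5 1 4 2 6]
After op 2 (out_shuffle): [0 4 3 2 5 6 1]
After op 3 (out_shuffle): [0 5 4 6 3 1 2]
After op 4 (in_shuffle): [6 0 3 5 1 4 2]
After op 5 (out_shuffle): [6 1 0 4 3 2 5]
After op 6 (reverse): [5 2 3 4 0 1 6]
Card 2 is at position 1.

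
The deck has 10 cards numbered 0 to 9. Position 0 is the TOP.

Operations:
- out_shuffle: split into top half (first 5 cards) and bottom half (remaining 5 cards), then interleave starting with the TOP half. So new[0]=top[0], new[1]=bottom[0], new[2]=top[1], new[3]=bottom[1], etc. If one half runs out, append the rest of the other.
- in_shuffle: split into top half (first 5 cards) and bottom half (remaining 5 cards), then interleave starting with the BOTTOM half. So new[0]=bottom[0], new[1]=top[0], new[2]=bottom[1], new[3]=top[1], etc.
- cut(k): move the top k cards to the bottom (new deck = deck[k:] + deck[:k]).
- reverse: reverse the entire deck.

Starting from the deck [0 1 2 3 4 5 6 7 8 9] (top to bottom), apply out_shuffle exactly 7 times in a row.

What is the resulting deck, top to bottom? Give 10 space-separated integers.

Answer: 0 5 1 6 2 7 3 8 4 9

Derivation:
After op 1 (out_shuffle): [0 5 1 6 2 7 3 8 4 9]
After op 2 (out_shuffle): [0 7 5 3 1 8 6 4 2 9]
After op 3 (out_shuffle): [0 8 7 6 5 4 3 2 1 9]
After op 4 (out_shuffle): [0 4 8 3 7 2 6 1 5 9]
After op 5 (out_shuffle): [0 2 4 6 8 1 3 5 7 9]
After op 6 (out_shuffle): [0 1 2 3 4 5 6 7 8 9]
After op 7 (out_shuffle): [0 5 1 6 2 7 3 8 4 9]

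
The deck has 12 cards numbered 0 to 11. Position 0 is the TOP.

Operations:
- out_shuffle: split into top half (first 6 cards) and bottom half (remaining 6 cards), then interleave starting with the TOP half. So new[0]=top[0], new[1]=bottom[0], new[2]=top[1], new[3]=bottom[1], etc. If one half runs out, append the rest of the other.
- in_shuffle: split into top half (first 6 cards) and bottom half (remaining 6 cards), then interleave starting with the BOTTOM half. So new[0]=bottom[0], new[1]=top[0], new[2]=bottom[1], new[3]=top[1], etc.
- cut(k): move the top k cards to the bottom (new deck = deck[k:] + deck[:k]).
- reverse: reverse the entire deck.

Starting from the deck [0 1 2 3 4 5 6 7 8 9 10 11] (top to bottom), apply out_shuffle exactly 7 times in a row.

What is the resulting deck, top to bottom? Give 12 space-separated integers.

After op 1 (out_shuffle): [0 6 1 7 2 8 3 9 4 10 5 11]
After op 2 (out_shuffle): [0 3 6 9 1 4 7 10 2 5 8 11]
After op 3 (out_shuffle): [0 7 3 10 6 2 9 5 1 8 4 11]
After op 4 (out_shuffle): [0 9 7 5 3 1 10 8 6 4 2 11]
After op 5 (out_shuffle): [0 10 9 8 7 6 5 4 3 2 1 11]
After op 6 (out_shuffle): [0 5 10 4 9 3 8 2 7 1 6 11]
After op 7 (out_shuffle): [0 8 5 2 10 7 4 1 9 6 3 11]

Answer: 0 8 5 2 10 7 4 1 9 6 3 11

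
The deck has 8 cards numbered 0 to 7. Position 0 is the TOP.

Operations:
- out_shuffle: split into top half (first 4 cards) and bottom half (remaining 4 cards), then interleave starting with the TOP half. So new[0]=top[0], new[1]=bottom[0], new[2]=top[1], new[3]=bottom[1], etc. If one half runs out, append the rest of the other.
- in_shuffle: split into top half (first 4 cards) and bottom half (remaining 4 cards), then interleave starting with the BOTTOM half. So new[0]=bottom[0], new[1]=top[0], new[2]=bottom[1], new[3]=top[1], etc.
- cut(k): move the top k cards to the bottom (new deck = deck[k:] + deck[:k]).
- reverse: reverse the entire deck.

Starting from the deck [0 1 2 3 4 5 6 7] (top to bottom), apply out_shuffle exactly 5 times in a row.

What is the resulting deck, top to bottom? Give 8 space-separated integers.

Answer: 0 2 4 6 1 3 5 7

Derivation:
After op 1 (out_shuffle): [0 4 1 5 2 6 3 7]
After op 2 (out_shuffle): [0 2 4 6 1 3 5 7]
After op 3 (out_shuffle): [0 1 2 3 4 5 6 7]
After op 4 (out_shuffle): [0 4 1 5 2 6 3 7]
After op 5 (out_shuffle): [0 2 4 6 1 3 5 7]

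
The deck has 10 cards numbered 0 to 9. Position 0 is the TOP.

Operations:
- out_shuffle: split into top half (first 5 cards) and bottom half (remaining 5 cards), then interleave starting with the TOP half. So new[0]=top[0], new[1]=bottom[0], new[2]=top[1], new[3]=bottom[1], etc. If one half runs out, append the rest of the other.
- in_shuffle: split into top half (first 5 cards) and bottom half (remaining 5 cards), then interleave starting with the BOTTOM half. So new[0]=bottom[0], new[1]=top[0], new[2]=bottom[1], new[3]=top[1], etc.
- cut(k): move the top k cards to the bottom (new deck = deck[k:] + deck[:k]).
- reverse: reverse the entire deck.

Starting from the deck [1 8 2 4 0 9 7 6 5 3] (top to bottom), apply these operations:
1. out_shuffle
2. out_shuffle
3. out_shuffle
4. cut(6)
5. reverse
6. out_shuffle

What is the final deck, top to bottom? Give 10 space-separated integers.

After op 1 (out_shuffle): [1 9 8 7 2 6 4 5 0 3]
After op 2 (out_shuffle): [1 6 9 4 8 5 7 0 2 3]
After op 3 (out_shuffle): [1 5 6 7 9 0 4 2 8 3]
After op 4 (cut(6)): [4 2 8 3 1 5 6 7 9 0]
After op 5 (reverse): [0 9 7 6 5 1 3 8 2 4]
After op 6 (out_shuffle): [0 1 9 3 7 8 6 2 5 4]

Answer: 0 1 9 3 7 8 6 2 5 4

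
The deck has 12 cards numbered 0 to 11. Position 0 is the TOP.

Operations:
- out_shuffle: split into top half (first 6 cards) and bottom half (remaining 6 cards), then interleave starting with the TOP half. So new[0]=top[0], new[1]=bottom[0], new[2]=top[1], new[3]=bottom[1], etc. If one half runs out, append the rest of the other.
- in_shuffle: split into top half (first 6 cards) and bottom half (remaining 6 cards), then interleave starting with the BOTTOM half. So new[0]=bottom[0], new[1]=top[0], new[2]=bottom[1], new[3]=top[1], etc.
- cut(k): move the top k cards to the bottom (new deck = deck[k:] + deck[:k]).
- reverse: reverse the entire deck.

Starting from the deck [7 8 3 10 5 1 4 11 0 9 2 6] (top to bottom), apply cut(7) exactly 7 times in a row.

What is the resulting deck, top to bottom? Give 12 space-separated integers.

After op 1 (cut(7)): [11 0 9 2 6 7 8 3 10 5 1 4]
After op 2 (cut(7)): [3 10 5 1 4 11 0 9 2 6 7 8]
After op 3 (cut(7)): [9 2 6 7 8 3 10 5 1 4 11 0]
After op 4 (cut(7)): [5 1 4 11 0 9 2 6 7 8 3 10]
After op 5 (cut(7)): [6 7 8 3 10 5 1 4 11 0 9 2]
After op 6 (cut(7)): [4 11 0 9 2 6 7 8 3 10 5 1]
After op 7 (cut(7)): [8 3 10 5 1 4 11 0 9 2 6 7]

Answer: 8 3 10 5 1 4 11 0 9 2 6 7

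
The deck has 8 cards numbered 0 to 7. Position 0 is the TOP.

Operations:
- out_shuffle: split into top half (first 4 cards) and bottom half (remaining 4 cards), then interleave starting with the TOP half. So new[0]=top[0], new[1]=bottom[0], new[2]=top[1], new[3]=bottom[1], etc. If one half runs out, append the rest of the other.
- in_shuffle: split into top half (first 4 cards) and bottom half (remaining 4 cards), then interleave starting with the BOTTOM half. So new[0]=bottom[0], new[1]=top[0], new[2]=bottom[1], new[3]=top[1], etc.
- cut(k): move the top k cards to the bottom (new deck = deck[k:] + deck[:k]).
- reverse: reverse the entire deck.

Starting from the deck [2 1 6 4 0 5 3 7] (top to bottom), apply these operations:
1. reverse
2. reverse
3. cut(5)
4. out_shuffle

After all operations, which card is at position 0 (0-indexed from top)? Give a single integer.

After op 1 (reverse): [7 3 5 0 4 6 1 2]
After op 2 (reverse): [2 1 6 4 0 5 3 7]
After op 3 (cut(5)): [5 3 7 2 1 6 4 0]
After op 4 (out_shuffle): [5 1 3 6 7 4 2 0]
Position 0: card 5.

Answer: 5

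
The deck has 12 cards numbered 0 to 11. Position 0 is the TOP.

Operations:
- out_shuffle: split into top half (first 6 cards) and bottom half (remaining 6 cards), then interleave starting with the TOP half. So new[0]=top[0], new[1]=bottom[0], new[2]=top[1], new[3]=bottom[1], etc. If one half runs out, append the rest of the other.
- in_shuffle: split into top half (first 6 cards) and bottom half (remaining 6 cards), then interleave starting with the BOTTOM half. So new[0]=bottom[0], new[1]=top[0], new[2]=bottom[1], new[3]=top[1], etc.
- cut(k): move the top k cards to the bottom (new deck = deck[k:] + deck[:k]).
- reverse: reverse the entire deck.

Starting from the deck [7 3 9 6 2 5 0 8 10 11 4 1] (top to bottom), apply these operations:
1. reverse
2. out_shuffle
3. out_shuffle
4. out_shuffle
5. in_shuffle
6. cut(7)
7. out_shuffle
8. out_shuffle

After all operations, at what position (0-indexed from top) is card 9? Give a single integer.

After op 1 (reverse): [1 4 11 10 8 0 5 2 6 9 3 7]
After op 2 (out_shuffle): [1 5 4 2 11 6 10 9 8 3 0 7]
After op 3 (out_shuffle): [1 10 5 9 4 8 2 3 11 0 6 7]
After op 4 (out_shuffle): [1 2 10 3 5 11 9 0 4 6 8 7]
After op 5 (in_shuffle): [9 1 0 2 4 10 6 3 8 5 7 11]
After op 6 (cut(7)): [3 8 5 7 11 9 1 0 2 4 10 6]
After op 7 (out_shuffle): [3 1 8 0 5 2 7 4 11 10 9 6]
After op 8 (out_shuffle): [3 7 1 4 8 11 0 10 5 9 2 6]
Card 9 is at position 9.

Answer: 9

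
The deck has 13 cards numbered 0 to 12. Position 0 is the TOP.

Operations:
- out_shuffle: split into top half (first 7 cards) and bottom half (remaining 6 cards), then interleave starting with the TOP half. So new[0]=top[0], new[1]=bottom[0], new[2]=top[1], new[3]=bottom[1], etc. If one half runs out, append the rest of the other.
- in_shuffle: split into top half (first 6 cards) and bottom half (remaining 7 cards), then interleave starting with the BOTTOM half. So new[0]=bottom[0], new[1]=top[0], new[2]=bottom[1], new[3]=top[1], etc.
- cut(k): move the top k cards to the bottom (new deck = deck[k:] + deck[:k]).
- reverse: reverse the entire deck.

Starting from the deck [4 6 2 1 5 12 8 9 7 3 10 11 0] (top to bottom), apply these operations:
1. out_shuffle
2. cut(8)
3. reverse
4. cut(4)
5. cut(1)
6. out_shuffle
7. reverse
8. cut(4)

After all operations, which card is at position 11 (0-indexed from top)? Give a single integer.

Answer: 12

Derivation:
After op 1 (out_shuffle): [4 9 6 7 2 3 1 10 5 11 12 0 8]
After op 2 (cut(8)): [5 11 12 0 8 4 9 6 7 2 3 1 10]
After op 3 (reverse): [10 1 3 2 7 6 9 4 8 0 12 11 5]
After op 4 (cut(4)): [7 6 9 4 8 0 12 11 5 10 1 3 2]
After op 5 (cut(1)): [6 9 4 8 0 12 11 5 10 1 3 2 7]
After op 6 (out_shuffle): [6 5 9 10 4 1 8 3 0 2 12 7 11]
After op 7 (reverse): [11 7 12 2 0 3 8 1 4 10 9 5 6]
After op 8 (cut(4)): [0 3 8 1 4 10 9 5 6 11 7 12 2]
Position 11: card 12.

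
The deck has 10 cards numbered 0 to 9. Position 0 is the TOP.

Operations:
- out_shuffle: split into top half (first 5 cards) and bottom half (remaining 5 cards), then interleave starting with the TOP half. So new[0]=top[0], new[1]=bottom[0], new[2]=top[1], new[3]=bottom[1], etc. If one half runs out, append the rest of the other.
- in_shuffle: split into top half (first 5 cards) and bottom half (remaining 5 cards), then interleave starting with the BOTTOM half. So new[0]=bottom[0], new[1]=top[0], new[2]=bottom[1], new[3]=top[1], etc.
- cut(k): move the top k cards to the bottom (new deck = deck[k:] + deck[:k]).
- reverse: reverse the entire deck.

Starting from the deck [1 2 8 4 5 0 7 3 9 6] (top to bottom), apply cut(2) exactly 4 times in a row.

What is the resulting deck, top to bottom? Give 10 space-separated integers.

Answer: 9 6 1 2 8 4 5 0 7 3

Derivation:
After op 1 (cut(2)): [8 4 5 0 7 3 9 6 1 2]
After op 2 (cut(2)): [5 0 7 3 9 6 1 2 8 4]
After op 3 (cut(2)): [7 3 9 6 1 2 8 4 5 0]
After op 4 (cut(2)): [9 6 1 2 8 4 5 0 7 3]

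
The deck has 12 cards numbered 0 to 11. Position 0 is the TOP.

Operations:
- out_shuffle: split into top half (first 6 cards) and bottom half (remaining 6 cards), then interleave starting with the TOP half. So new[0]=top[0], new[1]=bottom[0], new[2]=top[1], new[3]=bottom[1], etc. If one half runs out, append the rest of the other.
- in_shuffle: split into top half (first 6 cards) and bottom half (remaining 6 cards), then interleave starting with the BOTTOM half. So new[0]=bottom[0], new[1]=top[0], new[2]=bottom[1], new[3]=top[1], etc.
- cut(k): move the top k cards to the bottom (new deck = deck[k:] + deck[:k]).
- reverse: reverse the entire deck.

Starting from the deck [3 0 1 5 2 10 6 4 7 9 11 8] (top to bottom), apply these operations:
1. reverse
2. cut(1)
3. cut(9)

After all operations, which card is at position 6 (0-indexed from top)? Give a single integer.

After op 1 (reverse): [8 11 9 7 4 6 10 2 5 1 0 3]
After op 2 (cut(1)): [11 9 7 4 6 10 2 5 1 0 3 8]
After op 3 (cut(9)): [0 3 8 11 9 7 4 6 10 2 5 1]
Position 6: card 4.

Answer: 4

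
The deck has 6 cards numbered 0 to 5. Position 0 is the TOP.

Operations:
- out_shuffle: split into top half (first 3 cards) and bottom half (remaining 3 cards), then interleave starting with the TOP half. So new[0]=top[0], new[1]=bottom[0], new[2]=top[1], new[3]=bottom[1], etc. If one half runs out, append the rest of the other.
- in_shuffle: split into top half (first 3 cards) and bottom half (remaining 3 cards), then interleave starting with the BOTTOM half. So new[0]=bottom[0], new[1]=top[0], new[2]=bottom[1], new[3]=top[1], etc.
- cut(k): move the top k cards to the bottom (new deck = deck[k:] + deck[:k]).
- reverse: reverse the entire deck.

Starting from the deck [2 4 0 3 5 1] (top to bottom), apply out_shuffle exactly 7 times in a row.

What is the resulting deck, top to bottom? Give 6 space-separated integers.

After op 1 (out_shuffle): [2 3 4 5 0 1]
After op 2 (out_shuffle): [2 5 3 0 4 1]
After op 3 (out_shuffle): [2 0 5 4 3 1]
After op 4 (out_shuffle): [2 4 0 3 5 1]
After op 5 (out_shuffle): [2 3 4 5 0 1]
After op 6 (out_shuffle): [2 5 3 0 4 1]
After op 7 (out_shuffle): [2 0 5 4 3 1]

Answer: 2 0 5 4 3 1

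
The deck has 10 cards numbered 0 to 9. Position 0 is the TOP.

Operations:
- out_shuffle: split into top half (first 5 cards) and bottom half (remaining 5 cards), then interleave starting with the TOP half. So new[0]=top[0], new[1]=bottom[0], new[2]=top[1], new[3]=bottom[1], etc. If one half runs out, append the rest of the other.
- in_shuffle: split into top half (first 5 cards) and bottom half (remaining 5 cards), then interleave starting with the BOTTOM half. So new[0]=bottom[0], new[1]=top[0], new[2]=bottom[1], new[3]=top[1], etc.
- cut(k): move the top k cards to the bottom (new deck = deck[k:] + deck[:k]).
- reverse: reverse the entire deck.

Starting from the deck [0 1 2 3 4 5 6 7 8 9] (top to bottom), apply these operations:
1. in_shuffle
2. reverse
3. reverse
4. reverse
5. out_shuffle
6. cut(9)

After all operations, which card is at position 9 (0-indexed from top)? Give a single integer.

After op 1 (in_shuffle): [5 0 6 1 7 2 8 3 9 4]
After op 2 (reverse): [4 9 3 8 2 7 1 6 0 5]
After op 3 (reverse): [5 0 6 1 7 2 8 3 9 4]
After op 4 (reverse): [4 9 3 8 2 7 1 6 0 5]
After op 5 (out_shuffle): [4 7 9 1 3 6 8 0 2 5]
After op 6 (cut(9)): [5 4 7 9 1 3 6 8 0 2]
Position 9: card 2.

Answer: 2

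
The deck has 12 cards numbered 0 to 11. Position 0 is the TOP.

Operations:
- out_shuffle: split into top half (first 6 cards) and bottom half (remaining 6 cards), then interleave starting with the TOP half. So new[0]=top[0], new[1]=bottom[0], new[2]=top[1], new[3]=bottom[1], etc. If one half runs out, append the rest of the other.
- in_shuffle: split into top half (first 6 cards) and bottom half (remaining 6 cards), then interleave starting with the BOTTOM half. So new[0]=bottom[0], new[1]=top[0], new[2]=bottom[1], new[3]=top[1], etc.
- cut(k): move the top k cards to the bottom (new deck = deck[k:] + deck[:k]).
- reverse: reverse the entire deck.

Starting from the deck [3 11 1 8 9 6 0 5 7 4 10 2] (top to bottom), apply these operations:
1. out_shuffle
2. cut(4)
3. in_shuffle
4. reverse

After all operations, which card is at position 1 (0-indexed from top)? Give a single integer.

After op 1 (out_shuffle): [3 0 11 5 1 7 8 4 9 10 6 2]
After op 2 (cut(4)): [1 7 8 4 9 10 6 2 3 0 11 5]
After op 3 (in_shuffle): [6 1 2 7 3 8 0 4 11 9 5 10]
After op 4 (reverse): [10 5 9 11 4 0 8 3 7 2 1 6]
Position 1: card 5.

Answer: 5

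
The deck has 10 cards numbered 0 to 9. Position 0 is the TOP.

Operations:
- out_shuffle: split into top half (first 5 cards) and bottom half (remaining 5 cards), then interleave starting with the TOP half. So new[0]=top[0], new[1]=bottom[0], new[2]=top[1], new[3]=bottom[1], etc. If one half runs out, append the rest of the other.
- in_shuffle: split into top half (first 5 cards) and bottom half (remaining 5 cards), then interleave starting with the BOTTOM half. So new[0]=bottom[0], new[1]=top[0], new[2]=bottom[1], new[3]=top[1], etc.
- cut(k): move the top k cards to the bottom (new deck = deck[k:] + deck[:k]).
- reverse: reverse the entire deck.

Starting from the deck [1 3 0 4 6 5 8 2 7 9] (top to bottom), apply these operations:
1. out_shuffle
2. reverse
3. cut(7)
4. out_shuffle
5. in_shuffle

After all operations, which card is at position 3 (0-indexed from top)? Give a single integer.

After op 1 (out_shuffle): [1 5 3 8 0 2 4 7 6 9]
After op 2 (reverse): [9 6 7 4 2 0 8 3 5 1]
After op 3 (cut(7)): [3 5 1 9 6 7 4 2 0 8]
After op 4 (out_shuffle): [3 7 5 4 1 2 9 0 6 8]
After op 5 (in_shuffle): [2 3 9 7 0 5 6 4 8 1]
Position 3: card 7.

Answer: 7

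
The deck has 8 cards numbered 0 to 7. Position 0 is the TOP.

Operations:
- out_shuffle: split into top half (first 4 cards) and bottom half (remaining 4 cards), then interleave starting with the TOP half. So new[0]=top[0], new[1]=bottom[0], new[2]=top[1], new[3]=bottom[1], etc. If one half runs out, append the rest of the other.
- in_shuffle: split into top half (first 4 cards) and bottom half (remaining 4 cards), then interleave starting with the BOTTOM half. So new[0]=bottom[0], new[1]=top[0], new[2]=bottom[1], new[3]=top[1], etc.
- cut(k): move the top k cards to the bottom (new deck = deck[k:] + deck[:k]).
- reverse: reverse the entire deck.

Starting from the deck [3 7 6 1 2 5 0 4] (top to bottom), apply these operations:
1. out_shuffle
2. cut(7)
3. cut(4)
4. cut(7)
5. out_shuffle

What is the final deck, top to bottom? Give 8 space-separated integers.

Answer: 7 1 5 4 6 3 0 2

Derivation:
After op 1 (out_shuffle): [3 2 7 5 6 0 1 4]
After op 2 (cut(7)): [4 3 2 7 5 6 0 1]
After op 3 (cut(4)): [5 6 0 1 4 3 2 7]
After op 4 (cut(7)): [7 5 6 0 1 4 3 2]
After op 5 (out_shuffle): [7 1 5 4 6 3 0 2]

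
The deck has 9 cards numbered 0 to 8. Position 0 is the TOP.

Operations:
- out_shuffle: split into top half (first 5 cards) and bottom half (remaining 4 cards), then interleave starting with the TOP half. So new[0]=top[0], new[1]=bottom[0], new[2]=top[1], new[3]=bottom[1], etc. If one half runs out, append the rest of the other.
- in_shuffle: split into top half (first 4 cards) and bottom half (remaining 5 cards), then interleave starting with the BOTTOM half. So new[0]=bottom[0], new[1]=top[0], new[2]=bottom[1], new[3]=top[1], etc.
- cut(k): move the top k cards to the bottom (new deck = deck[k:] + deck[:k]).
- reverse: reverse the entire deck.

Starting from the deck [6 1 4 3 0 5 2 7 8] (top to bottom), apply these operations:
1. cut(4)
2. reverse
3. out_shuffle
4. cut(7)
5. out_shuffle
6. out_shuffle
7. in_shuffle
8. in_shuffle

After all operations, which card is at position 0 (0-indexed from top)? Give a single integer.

Answer: 1

Derivation:
After op 1 (cut(4)): [0 5 2 7 8 6 1 4 3]
After op 2 (reverse): [3 4 1 6 8 7 2 5 0]
After op 3 (out_shuffle): [3 7 4 2 1 5 6 0 8]
After op 4 (cut(7)): [0 8 3 7 4 2 1 5 6]
After op 5 (out_shuffle): [0 2 8 1 3 5 7 6 4]
After op 6 (out_shuffle): [0 5 2 7 8 6 1 4 3]
After op 7 (in_shuffle): [8 0 6 5 1 2 4 7 3]
After op 8 (in_shuffle): [1 8 2 0 4 6 7 5 3]
Position 0: card 1.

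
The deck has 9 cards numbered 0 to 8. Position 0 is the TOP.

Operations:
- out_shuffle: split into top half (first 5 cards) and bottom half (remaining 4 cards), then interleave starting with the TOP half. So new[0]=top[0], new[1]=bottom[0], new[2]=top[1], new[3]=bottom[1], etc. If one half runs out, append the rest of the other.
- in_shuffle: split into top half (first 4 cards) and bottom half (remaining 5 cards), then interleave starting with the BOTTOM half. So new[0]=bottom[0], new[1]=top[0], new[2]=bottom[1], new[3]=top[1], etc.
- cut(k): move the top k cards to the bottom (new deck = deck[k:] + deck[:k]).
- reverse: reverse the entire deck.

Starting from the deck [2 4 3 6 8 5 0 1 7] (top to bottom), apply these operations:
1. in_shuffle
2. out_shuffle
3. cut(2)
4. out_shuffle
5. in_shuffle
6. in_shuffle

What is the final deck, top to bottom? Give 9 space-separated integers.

Answer: 6 5 1 2 3 8 0 7 4

Derivation:
After op 1 (in_shuffle): [8 2 5 4 0 3 1 6 7]
After op 2 (out_shuffle): [8 3 2 1 5 6 4 7 0]
After op 3 (cut(2)): [2 1 5 6 4 7 0 8 3]
After op 4 (out_shuffle): [2 7 1 0 5 8 6 3 4]
After op 5 (in_shuffle): [5 2 8 7 6 1 3 0 4]
After op 6 (in_shuffle): [6 5 1 2 3 8 0 7 4]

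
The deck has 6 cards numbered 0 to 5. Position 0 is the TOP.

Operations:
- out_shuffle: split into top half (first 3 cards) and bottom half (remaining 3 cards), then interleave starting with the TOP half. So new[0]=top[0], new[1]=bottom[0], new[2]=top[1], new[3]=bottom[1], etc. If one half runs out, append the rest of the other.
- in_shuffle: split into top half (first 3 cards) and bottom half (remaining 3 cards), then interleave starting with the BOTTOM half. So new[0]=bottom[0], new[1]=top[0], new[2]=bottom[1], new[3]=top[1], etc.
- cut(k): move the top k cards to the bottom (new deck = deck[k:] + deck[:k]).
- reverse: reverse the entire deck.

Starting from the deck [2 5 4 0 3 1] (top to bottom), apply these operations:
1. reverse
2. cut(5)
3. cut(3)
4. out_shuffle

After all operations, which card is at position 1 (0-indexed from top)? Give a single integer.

Answer: 2

Derivation:
After op 1 (reverse): [1 3 0 4 5 2]
After op 2 (cut(5)): [2 1 3 0 4 5]
After op 3 (cut(3)): [0 4 5 2 1 3]
After op 4 (out_shuffle): [0 2 4 1 5 3]
Position 1: card 2.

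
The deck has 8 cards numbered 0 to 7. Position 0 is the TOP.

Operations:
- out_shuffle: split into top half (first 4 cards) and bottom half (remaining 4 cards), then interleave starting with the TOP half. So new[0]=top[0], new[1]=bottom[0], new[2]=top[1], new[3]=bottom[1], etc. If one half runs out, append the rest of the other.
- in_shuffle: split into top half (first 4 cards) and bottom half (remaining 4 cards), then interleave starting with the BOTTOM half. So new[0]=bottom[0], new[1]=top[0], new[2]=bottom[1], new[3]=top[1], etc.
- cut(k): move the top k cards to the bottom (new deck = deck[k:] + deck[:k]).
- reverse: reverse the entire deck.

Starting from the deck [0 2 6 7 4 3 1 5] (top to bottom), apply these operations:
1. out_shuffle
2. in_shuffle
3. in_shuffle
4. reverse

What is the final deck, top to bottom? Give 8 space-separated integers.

Answer: 4 3 1 5 0 2 6 7

Derivation:
After op 1 (out_shuffle): [0 4 2 3 6 1 7 5]
After op 2 (in_shuffle): [6 0 1 4 7 2 5 3]
After op 3 (in_shuffle): [7 6 2 0 5 1 3 4]
After op 4 (reverse): [4 3 1 5 0 2 6 7]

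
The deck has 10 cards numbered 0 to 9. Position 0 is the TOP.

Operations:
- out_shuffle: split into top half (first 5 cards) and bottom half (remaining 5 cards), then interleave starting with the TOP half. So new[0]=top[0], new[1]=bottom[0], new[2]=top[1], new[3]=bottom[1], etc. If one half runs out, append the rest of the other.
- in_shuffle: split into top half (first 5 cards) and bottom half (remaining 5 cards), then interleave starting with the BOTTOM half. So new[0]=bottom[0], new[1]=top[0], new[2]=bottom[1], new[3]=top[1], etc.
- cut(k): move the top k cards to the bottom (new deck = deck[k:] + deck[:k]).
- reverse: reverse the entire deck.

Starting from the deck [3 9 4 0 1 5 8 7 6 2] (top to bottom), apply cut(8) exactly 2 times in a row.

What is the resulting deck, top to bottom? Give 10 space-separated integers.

Answer: 8 7 6 2 3 9 4 0 1 5

Derivation:
After op 1 (cut(8)): [6 2 3 9 4 0 1 5 8 7]
After op 2 (cut(8)): [8 7 6 2 3 9 4 0 1 5]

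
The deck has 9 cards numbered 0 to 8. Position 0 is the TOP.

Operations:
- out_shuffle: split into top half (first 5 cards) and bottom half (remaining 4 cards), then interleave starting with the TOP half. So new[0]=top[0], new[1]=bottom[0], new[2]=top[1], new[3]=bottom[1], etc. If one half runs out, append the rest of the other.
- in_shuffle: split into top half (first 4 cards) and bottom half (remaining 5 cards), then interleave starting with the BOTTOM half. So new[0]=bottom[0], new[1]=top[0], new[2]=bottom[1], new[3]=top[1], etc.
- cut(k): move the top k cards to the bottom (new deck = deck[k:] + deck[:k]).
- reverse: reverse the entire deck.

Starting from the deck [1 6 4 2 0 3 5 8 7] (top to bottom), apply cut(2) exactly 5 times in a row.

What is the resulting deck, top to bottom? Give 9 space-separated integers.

Answer: 6 4 2 0 3 5 8 7 1

Derivation:
After op 1 (cut(2)): [4 2 0 3 5 8 7 1 6]
After op 2 (cut(2)): [0 3 5 8 7 1 6 4 2]
After op 3 (cut(2)): [5 8 7 1 6 4 2 0 3]
After op 4 (cut(2)): [7 1 6 4 2 0 3 5 8]
After op 5 (cut(2)): [6 4 2 0 3 5 8 7 1]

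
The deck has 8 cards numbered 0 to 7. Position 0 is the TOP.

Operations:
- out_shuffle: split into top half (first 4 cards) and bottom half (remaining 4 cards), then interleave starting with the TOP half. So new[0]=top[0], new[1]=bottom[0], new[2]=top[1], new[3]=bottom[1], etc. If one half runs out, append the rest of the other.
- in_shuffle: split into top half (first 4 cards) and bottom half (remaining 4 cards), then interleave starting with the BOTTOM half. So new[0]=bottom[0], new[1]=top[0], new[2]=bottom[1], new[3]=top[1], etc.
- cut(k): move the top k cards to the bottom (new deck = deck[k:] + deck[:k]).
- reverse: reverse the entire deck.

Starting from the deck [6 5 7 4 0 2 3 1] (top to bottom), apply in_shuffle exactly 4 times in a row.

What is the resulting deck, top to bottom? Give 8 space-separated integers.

After op 1 (in_shuffle): [0 6 2 5 3 7 1 4]
After op 2 (in_shuffle): [3 0 7 6 1 2 4 5]
After op 3 (in_shuffle): [1 3 2 0 4 7 5 6]
After op 4 (in_shuffle): [4 1 7 3 5 2 6 0]

Answer: 4 1 7 3 5 2 6 0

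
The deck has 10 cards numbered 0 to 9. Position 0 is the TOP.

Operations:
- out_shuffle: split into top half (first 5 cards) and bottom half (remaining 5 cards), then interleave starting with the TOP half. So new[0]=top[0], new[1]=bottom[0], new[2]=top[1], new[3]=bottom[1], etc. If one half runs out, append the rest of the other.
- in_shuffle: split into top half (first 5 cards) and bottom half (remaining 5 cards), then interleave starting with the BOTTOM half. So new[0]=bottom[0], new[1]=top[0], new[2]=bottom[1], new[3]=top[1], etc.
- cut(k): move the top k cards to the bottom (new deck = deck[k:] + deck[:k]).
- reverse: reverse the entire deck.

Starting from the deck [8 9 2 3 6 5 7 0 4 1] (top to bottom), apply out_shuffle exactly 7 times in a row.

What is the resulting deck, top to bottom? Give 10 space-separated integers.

Answer: 8 5 9 7 2 0 3 4 6 1

Derivation:
After op 1 (out_shuffle): [8 5 9 7 2 0 3 4 6 1]
After op 2 (out_shuffle): [8 0 5 3 9 4 7 6 2 1]
After op 3 (out_shuffle): [8 4 0 7 5 6 3 2 9 1]
After op 4 (out_shuffle): [8 6 4 3 0 2 7 9 5 1]
After op 5 (out_shuffle): [8 2 6 7 4 9 3 5 0 1]
After op 6 (out_shuffle): [8 9 2 3 6 5 7 0 4 1]
After op 7 (out_shuffle): [8 5 9 7 2 0 3 4 6 1]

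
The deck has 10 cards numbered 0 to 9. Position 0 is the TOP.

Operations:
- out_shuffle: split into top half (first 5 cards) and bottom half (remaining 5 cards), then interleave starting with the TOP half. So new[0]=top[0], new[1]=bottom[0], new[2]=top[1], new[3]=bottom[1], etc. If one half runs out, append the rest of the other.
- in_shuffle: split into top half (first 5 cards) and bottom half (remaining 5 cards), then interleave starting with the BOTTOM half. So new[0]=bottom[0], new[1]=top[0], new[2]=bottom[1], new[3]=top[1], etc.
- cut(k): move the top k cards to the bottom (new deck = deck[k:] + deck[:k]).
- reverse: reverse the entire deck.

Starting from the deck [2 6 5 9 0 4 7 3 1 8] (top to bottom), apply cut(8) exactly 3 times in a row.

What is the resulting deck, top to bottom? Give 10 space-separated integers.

Answer: 0 4 7 3 1 8 2 6 5 9

Derivation:
After op 1 (cut(8)): [1 8 2 6 5 9 0 4 7 3]
After op 2 (cut(8)): [7 3 1 8 2 6 5 9 0 4]
After op 3 (cut(8)): [0 4 7 3 1 8 2 6 5 9]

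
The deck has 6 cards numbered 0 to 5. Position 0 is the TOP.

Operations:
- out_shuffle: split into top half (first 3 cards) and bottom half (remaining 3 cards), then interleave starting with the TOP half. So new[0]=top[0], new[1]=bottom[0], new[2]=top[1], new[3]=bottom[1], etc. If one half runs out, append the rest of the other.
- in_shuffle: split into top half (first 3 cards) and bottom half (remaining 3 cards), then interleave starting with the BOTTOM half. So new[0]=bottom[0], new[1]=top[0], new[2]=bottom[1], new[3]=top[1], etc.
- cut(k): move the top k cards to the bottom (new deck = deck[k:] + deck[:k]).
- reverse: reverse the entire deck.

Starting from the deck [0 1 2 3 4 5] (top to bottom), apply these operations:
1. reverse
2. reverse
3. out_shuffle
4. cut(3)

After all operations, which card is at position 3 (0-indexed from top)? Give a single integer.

Answer: 0

Derivation:
After op 1 (reverse): [5 4 3 2 1 0]
After op 2 (reverse): [0 1 2 3 4 5]
After op 3 (out_shuffle): [0 3 1 4 2 5]
After op 4 (cut(3)): [4 2 5 0 3 1]
Position 3: card 0.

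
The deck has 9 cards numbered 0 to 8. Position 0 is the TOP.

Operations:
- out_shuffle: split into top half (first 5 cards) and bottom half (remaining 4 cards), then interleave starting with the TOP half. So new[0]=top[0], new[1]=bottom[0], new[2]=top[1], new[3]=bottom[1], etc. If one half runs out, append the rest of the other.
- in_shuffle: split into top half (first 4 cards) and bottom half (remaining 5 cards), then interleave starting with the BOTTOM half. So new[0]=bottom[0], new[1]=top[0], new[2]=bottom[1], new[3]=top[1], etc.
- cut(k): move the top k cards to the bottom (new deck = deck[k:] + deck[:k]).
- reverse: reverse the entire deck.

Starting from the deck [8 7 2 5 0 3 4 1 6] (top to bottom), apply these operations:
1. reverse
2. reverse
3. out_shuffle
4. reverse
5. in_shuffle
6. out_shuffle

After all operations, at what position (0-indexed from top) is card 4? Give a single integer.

Answer: 4

Derivation:
After op 1 (reverse): [6 1 4 3 0 5 2 7 8]
After op 2 (reverse): [8 7 2 5 0 3 4 1 6]
After op 3 (out_shuffle): [8 3 7 4 2 1 5 6 0]
After op 4 (reverse): [0 6 5 1 2 4 7 3 8]
After op 5 (in_shuffle): [2 0 4 6 7 5 3 1 8]
After op 6 (out_shuffle): [2 5 0 3 4 1 6 8 7]
Card 4 is at position 4.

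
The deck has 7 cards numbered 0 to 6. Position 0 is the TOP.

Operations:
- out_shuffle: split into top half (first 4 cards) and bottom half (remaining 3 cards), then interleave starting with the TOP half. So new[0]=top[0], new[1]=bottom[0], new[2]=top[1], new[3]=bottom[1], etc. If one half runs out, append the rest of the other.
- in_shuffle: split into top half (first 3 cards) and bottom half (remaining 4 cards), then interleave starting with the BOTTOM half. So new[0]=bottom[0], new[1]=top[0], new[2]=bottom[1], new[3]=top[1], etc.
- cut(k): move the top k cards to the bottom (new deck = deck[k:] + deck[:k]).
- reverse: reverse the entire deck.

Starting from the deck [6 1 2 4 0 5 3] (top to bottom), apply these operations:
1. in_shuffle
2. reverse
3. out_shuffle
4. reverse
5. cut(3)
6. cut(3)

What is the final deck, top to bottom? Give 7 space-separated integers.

After op 1 (in_shuffle): [4 6 0 1 5 2 3]
After op 2 (reverse): [3 2 5 1 0 6 4]
After op 3 (out_shuffle): [3 0 2 6 5 4 1]
After op 4 (reverse): [1 4 5 6 2 0 3]
After op 5 (cut(3)): [6 2 0 3 1 4 5]
After op 6 (cut(3)): [3 1 4 5 6 2 0]

Answer: 3 1 4 5 6 2 0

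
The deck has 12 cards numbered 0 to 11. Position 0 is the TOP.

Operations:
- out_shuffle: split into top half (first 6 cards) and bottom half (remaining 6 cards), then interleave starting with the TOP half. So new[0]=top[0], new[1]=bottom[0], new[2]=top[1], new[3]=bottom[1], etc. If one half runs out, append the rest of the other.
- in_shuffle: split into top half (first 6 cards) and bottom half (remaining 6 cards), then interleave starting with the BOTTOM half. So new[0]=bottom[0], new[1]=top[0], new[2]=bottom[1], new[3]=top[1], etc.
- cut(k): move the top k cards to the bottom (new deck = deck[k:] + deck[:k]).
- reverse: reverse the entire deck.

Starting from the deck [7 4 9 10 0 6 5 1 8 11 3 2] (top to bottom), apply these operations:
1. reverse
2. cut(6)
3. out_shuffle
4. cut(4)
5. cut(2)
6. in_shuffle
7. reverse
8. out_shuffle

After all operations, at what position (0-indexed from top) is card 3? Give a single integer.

Answer: 10

Derivation:
After op 1 (reverse): [2 3 11 8 1 5 6 0 10 9 4 7]
After op 2 (cut(6)): [6 0 10 9 4 7 2 3 11 8 1 5]
After op 3 (out_shuffle): [6 2 0 3 10 11 9 8 4 1 7 5]
After op 4 (cut(4)): [10 11 9 8 4 1 7 5 6 2 0 3]
After op 5 (cut(2)): [9 8 4 1 7 5 6 2 0 3 10 11]
After op 6 (in_shuffle): [6 9 2 8 0 4 3 1 10 7 11 5]
After op 7 (reverse): [5 11 7 10 1 3 4 0 8 2 9 6]
After op 8 (out_shuffle): [5 4 11 0 7 8 10 2 1 9 3 6]
Card 3 is at position 10.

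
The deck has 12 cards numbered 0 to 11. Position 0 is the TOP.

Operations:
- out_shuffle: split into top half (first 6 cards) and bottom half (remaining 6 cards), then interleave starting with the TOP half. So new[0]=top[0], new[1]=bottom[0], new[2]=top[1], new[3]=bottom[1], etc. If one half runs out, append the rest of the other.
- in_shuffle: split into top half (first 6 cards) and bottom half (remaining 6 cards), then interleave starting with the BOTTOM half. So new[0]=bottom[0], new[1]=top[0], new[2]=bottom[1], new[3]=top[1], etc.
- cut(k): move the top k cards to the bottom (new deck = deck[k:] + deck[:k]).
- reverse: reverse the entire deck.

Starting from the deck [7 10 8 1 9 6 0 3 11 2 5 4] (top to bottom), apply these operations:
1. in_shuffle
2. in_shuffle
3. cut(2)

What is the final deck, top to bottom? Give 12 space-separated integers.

After op 1 (in_shuffle): [0 7 3 10 11 8 2 1 5 9 4 6]
After op 2 (in_shuffle): [2 0 1 7 5 3 9 10 4 11 6 8]
After op 3 (cut(2)): [1 7 5 3 9 10 4 11 6 8 2 0]

Answer: 1 7 5 3 9 10 4 11 6 8 2 0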